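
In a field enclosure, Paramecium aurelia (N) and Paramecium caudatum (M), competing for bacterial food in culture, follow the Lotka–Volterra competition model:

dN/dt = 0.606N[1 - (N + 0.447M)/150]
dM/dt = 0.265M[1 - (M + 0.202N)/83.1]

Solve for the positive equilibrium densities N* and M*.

N* ≈ 124, M* ≈ 58

Setting both brackets to zero gives the nullclines N + 0.447M = 150 and 0.202N + M = 83.1.
Substituting M = 83.1 - 0.202N into the first: N(1 - 0.447·0.202) = 150 - 0.447·83.1.
So N* = 113/0.91 = 124, and then M* = 83.1 - 0.202·124 = 58.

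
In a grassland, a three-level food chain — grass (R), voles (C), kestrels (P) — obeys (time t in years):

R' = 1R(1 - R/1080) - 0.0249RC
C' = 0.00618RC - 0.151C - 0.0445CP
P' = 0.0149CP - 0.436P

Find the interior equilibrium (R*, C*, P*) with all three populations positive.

R* ≈ 293, C* ≈ 29.3, P* ≈ 37.3

From dP/dt = 0: 0.0149C* = 0.436, so C* = 29.3.
From dR/dt = 0: 1(1 - R*/1080) = 0.0249·29.3, giving R* = 1080·(1 - 0.729) = 293.
From dC/dt = 0: 0.00618·293 - 0.151 = 0.0445P*, so P* = 1.66/0.0445 = 37.3.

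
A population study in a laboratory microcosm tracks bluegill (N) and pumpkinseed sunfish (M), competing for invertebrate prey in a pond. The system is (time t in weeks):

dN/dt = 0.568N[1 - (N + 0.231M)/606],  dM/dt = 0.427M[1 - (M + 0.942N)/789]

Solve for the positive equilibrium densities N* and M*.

Setting both brackets to zero gives the nullclines N + 0.231M = 606 and 0.942N + M = 789.
Substituting M = 789 - 0.942N into the first: N(1 - 0.231·0.942) = 606 - 0.231·789.
So N* = 424/0.782 = 542, and then M* = 789 - 0.942·542 = 279.

N* ≈ 542, M* ≈ 279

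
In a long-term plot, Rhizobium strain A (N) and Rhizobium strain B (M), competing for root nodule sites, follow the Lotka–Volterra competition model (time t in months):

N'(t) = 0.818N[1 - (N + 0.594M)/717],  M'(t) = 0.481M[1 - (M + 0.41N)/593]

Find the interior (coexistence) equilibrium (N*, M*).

N* ≈ 482, M* ≈ 395

Setting both brackets to zero gives the nullclines N + 0.594M = 717 and 0.41N + M = 593.
Substituting M = 593 - 0.41N into the first: N(1 - 0.594·0.41) = 717 - 0.594·593.
So N* = 365/0.756 = 482, and then M* = 593 - 0.41·482 = 395.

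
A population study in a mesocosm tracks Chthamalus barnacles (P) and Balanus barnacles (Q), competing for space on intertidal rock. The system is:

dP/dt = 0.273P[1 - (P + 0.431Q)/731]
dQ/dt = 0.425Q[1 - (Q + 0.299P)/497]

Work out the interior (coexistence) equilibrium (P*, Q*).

P* ≈ 593, Q* ≈ 320

Setting both brackets to zero gives the nullclines P + 0.431Q = 731 and 0.299P + Q = 497.
Substituting Q = 497 - 0.299P into the first: P(1 - 0.431·0.299) = 731 - 0.431·497.
So P* = 517/0.871 = 593, and then Q* = 497 - 0.299·593 = 320.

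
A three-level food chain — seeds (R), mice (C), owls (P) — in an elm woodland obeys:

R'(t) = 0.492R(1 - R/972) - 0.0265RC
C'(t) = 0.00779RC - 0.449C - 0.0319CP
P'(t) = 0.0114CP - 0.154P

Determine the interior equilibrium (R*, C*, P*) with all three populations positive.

R* ≈ 265, C* ≈ 13.5, P* ≈ 50.6

From dP/dt = 0: 0.0114C* = 0.154, so C* = 13.5.
From dR/dt = 0: 0.492(1 - R*/972) = 0.0265·13.5, giving R* = 972·(1 - 0.728) = 265.
From dC/dt = 0: 0.00779·265 - 0.449 = 0.0319P*, so P* = 1.61/0.0319 = 50.6.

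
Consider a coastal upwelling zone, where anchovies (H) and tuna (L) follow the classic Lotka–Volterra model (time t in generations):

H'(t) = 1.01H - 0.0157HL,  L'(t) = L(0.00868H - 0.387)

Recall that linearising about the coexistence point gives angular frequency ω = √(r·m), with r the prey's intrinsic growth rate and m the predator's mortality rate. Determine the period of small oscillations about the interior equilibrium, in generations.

T ≈ 10 generations

Here r = 1.01 and m = 0.387, so r·m = 0.391.
ω = √0.391 = 0.625 per generation, hence T = 2π/ω ≈ 10 generations.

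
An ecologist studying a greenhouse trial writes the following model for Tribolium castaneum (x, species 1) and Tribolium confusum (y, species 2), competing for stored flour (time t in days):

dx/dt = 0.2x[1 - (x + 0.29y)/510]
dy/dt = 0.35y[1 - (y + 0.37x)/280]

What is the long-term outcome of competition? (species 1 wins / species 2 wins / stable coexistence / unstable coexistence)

stable coexistence

Compare the nullcline intercepts: K1/α12 = 510/0.29 = 1760 > K2 = 280; K2/α21 = 280/0.37 = 757 > K1 = 510.
Since both inequalities hold, each species can invade when rare, so the interior equilibrium is stable.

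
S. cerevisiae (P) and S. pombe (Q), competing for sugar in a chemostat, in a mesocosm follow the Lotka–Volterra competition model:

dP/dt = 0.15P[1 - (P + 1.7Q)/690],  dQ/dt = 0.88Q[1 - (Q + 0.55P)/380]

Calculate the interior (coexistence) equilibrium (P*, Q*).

Setting both brackets to zero gives the nullclines P + 1.7Q = 690 and 0.55P + Q = 380.
Substituting Q = 380 - 0.55P into the first: P(1 - 1.7·0.55) = 690 - 1.7·380.
So P* = 44/0.065 = 677, and then Q* = 380 - 0.55·677 = 7.69.

P* ≈ 677, Q* ≈ 7.69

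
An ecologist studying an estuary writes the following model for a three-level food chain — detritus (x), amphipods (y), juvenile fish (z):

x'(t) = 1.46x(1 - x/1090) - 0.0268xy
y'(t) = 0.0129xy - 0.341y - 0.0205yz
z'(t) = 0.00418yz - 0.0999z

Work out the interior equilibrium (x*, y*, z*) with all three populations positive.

From dz/dt = 0: 0.00418y* = 0.0999, so y* = 23.9.
From dx/dt = 0: 1.46(1 - x*/1090) = 0.0268·23.9, giving x* = 1090·(1 - 0.439) = 612.
From dy/dt = 0: 0.0129·612 - 0.341 = 0.0205z*, so z* = 7.55/0.0205 = 368.

x* ≈ 612, y* ≈ 23.9, z* ≈ 368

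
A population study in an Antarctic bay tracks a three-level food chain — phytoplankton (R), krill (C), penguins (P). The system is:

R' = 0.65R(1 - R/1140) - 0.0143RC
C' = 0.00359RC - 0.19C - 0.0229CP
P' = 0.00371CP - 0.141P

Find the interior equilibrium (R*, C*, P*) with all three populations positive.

From dP/dt = 0: 0.00371C* = 0.141, so C* = 38.
From dR/dt = 0: 0.65(1 - R*/1140) = 0.0143·38, giving R* = 1140·(1 - 0.836) = 187.
From dC/dt = 0: 0.00359·187 - 0.19 = 0.0229P*, so P* = 0.481/0.0229 = 21.

R* ≈ 187, C* ≈ 38, P* ≈ 21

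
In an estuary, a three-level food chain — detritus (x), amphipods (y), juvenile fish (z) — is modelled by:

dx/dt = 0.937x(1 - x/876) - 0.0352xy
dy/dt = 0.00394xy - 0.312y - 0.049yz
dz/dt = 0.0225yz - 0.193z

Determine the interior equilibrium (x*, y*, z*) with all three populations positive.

x* ≈ 594, y* ≈ 8.58, z* ≈ 41.4

From dz/dt = 0: 0.0225y* = 0.193, so y* = 8.58.
From dx/dt = 0: 0.937(1 - x*/876) = 0.0352·8.58, giving x* = 876·(1 - 0.322) = 594.
From dy/dt = 0: 0.00394·594 - 0.312 = 0.049z*, so z* = 2.03/0.049 = 41.4.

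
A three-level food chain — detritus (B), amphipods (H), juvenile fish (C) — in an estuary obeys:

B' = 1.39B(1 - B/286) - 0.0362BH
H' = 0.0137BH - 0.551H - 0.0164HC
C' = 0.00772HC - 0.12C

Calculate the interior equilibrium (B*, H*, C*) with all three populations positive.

From dC/dt = 0: 0.00772H* = 0.12, so H* = 15.5.
From dB/dt = 0: 1.39(1 - B*/286) = 0.0362·15.5, giving B* = 286·(1 - 0.405) = 170.
From dH/dt = 0: 0.0137·170 - 0.551 = 0.0164C*, so C* = 1.78/0.0164 = 109.

B* ≈ 170, H* ≈ 15.5, C* ≈ 109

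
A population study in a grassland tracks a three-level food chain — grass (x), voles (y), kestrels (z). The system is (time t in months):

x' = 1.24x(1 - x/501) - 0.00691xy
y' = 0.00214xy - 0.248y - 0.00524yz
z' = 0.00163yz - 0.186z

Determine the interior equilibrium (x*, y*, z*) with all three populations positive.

x* ≈ 182, y* ≈ 114, z* ≈ 27.2

From dz/dt = 0: 0.00163y* = 0.186, so y* = 114.
From dx/dt = 0: 1.24(1 - x*/501) = 0.00691·114, giving x* = 501·(1 - 0.636) = 182.
From dy/dt = 0: 0.00214·182 - 0.248 = 0.00524z*, so z* = 0.142/0.00524 = 27.2.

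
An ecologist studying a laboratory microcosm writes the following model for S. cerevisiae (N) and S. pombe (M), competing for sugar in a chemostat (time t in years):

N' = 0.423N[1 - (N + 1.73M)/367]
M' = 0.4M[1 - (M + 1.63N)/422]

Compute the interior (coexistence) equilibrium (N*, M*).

N* ≈ 199, M* ≈ 96.8

Setting both brackets to zero gives the nullclines N + 1.73M = 367 and 1.63N + M = 422.
Substituting M = 422 - 1.63N into the first: N(1 - 1.73·1.63) = 367 - 1.73·422.
So N* = -363/-1.82 = 199, and then M* = 422 - 1.63·199 = 96.8.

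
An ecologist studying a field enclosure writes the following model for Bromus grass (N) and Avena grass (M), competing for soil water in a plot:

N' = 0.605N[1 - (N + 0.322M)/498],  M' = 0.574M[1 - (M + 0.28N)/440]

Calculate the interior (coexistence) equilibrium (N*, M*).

Setting both brackets to zero gives the nullclines N + 0.322M = 498 and 0.28N + M = 440.
Substituting M = 440 - 0.28N into the first: N(1 - 0.322·0.28) = 498 - 0.322·440.
So N* = 356/0.91 = 392, and then M* = 440 - 0.28·392 = 330.

N* ≈ 392, M* ≈ 330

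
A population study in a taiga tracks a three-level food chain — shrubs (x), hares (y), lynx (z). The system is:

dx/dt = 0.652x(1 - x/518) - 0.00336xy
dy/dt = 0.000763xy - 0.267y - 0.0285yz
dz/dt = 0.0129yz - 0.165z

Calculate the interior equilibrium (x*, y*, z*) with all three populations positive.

From dz/dt = 0: 0.0129y* = 0.165, so y* = 12.8.
From dx/dt = 0: 0.652(1 - x*/518) = 0.00336·12.8, giving x* = 518·(1 - 0.0659) = 484.
From dy/dt = 0: 0.000763·484 - 0.267 = 0.0285z*, so z* = 0.102/0.0285 = 3.59.

x* ≈ 484, y* ≈ 12.8, z* ≈ 3.59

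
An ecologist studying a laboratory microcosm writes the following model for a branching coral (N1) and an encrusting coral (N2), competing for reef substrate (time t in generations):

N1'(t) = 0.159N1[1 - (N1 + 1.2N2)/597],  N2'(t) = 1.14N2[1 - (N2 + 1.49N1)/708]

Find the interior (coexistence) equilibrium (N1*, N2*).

N1* ≈ 321, N2* ≈ 230

Setting both brackets to zero gives the nullclines N1 + 1.2N2 = 597 and 1.49N1 + N2 = 708.
Substituting N2 = 708 - 1.49N1 into the first: N1(1 - 1.2·1.49) = 597 - 1.2·708.
So N1* = -253/-0.788 = 321, and then N2* = 708 - 1.49·321 = 230.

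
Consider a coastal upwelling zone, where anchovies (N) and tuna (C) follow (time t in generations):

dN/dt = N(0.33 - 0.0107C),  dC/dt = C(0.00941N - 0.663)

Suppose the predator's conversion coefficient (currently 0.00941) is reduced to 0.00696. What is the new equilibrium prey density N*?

At the interior fixed point, setting dC/dt = 0 with C > 0 fixes N* = (predator death rate)/(NC coefficient) — independent of the other coefficients.
With the change, N* = 0.663/0.00696 = 95.3; it rises from 70.5.

N* ≈ 95.3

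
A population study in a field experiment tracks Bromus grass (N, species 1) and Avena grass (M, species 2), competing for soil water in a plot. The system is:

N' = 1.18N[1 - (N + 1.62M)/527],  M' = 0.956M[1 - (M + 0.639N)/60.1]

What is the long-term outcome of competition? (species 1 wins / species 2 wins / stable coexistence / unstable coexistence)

species 1 excludes species 2

Compare the nullcline intercepts: K1/α12 = 527/1.62 = 325 > K2 = 60.1; K2/α21 = 60.1/0.639 = 94.1 < K1 = 527.
Since the inequalities point opposite ways, species 1 can invade but species 2 cannot.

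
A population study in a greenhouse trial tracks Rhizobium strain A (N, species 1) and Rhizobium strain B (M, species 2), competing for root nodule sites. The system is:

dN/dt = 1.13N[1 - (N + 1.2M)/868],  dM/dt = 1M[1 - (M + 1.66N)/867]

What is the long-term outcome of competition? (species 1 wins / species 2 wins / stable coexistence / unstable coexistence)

Compare the nullcline intercepts: K1/α12 = 868/1.2 = 723 < K2 = 867; K2/α21 = 867/1.66 = 522 < K1 = 868.
Since both are reversed, neither can invade when rare; the interior point is a saddle.

unstable coexistence (outcome depends on initial conditions)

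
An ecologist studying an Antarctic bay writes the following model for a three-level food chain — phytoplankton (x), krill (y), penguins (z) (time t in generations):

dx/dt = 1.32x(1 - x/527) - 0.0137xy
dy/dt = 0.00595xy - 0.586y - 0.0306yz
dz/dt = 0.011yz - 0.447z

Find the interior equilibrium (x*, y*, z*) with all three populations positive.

x* ≈ 305, y* ≈ 40.6, z* ≈ 40.1

From dz/dt = 0: 0.011y* = 0.447, so y* = 40.6.
From dx/dt = 0: 1.32(1 - x*/527) = 0.0137·40.6, giving x* = 527·(1 - 0.422) = 305.
From dy/dt = 0: 0.00595·305 - 0.586 = 0.0306z*, so z* = 1.23/0.0306 = 40.1.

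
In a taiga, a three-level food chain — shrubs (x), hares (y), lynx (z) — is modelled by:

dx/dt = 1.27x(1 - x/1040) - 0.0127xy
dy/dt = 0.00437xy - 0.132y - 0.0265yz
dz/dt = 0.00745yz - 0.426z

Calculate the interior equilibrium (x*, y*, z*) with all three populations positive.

From dz/dt = 0: 0.00745y* = 0.426, so y* = 57.2.
From dx/dt = 0: 1.27(1 - x*/1040) = 0.0127·57.2, giving x* = 1040·(1 - 0.572) = 445.
From dy/dt = 0: 0.00437·445 - 0.132 = 0.0265z*, so z* = 1.81/0.0265 = 68.5.

x* ≈ 445, y* ≈ 57.2, z* ≈ 68.5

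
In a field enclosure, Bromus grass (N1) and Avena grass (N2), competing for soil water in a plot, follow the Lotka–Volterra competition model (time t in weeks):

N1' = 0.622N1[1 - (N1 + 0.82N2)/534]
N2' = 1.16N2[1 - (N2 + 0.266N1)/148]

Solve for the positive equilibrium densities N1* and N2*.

Setting both brackets to zero gives the nullclines N1 + 0.82N2 = 534 and 0.266N1 + N2 = 148.
Substituting N2 = 148 - 0.266N1 into the first: N1(1 - 0.82·0.266) = 534 - 0.82·148.
So N1* = 413/0.782 = 528, and then N2* = 148 - 0.266·528 = 7.62.

N1* ≈ 528, N2* ≈ 7.62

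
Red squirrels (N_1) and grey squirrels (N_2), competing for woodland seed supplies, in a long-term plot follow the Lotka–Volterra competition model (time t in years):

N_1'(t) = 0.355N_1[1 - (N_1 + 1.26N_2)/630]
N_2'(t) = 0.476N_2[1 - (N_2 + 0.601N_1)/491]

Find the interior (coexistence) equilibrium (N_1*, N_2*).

Setting both brackets to zero gives the nullclines N_1 + 1.26N_2 = 630 and 0.601N_1 + N_2 = 491.
Substituting N_2 = 491 - 0.601N_1 into the first: N_1(1 - 1.26·0.601) = 630 - 1.26·491.
So N_1* = 11.3/0.243 = 46.7, and then N_2* = 491 - 0.601·46.7 = 463.

N_1* ≈ 46.7, N_2* ≈ 463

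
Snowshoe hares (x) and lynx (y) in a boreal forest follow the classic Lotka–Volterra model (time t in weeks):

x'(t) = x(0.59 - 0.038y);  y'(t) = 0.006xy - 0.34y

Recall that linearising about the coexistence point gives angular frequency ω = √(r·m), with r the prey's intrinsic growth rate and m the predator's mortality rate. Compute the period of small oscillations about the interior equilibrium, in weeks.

Here r = 0.59 and m = 0.34, so r·m = 0.201.
ω = √0.201 = 0.448 per week, hence T = 2π/ω ≈ 14 weeks.

T ≈ 14 weeks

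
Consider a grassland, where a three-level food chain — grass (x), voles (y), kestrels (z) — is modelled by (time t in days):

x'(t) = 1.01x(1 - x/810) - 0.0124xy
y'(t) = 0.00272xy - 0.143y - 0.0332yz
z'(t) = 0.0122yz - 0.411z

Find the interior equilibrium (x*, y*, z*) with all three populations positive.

x* ≈ 475, y* ≈ 33.7, z* ≈ 34.6

From dz/dt = 0: 0.0122y* = 0.411, so y* = 33.7.
From dx/dt = 0: 1.01(1 - x*/810) = 0.0124·33.7, giving x* = 810·(1 - 0.414) = 475.
From dy/dt = 0: 0.00272·475 - 0.143 = 0.0332z*, so z* = 1.15/0.0332 = 34.6.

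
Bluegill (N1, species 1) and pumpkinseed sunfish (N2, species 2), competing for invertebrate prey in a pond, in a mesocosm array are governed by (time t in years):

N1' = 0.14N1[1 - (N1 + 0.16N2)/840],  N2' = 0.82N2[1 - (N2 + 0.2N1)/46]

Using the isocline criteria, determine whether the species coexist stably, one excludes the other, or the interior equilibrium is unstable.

species 1 excludes species 2

Compare the nullcline intercepts: K1/α12 = 840/0.16 = 5250 > K2 = 46; K2/α21 = 46/0.2 = 230 < K1 = 840.
Since the inequalities point opposite ways, species 1 can invade but species 2 cannot.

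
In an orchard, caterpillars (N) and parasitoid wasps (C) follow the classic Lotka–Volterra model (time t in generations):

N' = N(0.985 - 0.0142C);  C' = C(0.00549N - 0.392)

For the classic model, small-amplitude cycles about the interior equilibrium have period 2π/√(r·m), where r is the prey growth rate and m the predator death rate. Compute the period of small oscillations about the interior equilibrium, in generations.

Here r = 0.985 and m = 0.392, so r·m = 0.386.
ω = √0.386 = 0.621 per generation, hence T = 2π/ω ≈ 10.1 generations.

T ≈ 10.1 generations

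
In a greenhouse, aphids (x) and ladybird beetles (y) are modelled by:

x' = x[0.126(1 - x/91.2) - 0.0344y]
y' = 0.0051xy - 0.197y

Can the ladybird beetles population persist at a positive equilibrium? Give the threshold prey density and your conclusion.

Threshold x = 38.6; K > 38.6, so yes, the predator persists.

The predator equation gives dy/dt > 0 only when x > 0.197/0.0051 = 38.6.
Without the predator, x → K = 91.2. Since 91.2 > 38.6, the predator can invade and persist.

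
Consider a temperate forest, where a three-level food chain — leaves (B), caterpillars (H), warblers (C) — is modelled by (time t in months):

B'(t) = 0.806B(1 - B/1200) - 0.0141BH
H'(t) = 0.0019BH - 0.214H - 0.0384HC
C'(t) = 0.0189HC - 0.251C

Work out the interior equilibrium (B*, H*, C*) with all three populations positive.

B* ≈ 921, H* ≈ 13.3, C* ≈ 40

From dC/dt = 0: 0.0189H* = 0.251, so H* = 13.3.
From dB/dt = 0: 0.806(1 - B*/1200) = 0.0141·13.3, giving B* = 1200·(1 - 0.232) = 921.
From dH/dt = 0: 0.0019·921 - 0.214 = 0.0384C*, so C* = 1.54/0.0384 = 40.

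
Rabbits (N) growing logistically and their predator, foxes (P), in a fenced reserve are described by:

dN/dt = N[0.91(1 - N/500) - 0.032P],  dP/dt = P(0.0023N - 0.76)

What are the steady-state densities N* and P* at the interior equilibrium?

From dP/dt = 0 with P > 0: 0.0023N* = 0.76, so N* = 330.
Substitute into dN/dt = 0: 0.91(1 - 330/500) = 0.032P*.
The bracket is 0.339, giving P* = 0.309/0.032 = 9.64.

N* ≈ 330, P* ≈ 9.64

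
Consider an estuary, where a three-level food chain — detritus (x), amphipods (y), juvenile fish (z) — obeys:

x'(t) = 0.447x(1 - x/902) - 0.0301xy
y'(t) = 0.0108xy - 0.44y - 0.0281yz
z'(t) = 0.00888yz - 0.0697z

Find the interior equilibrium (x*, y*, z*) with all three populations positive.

x* ≈ 425, y* ≈ 7.85, z* ≈ 148

From dz/dt = 0: 0.00888y* = 0.0697, so y* = 7.85.
From dx/dt = 0: 0.447(1 - x*/902) = 0.0301·7.85, giving x* = 902·(1 - 0.529) = 425.
From dy/dt = 0: 0.0108·425 - 0.44 = 0.0281z*, so z* = 4.15/0.0281 = 148.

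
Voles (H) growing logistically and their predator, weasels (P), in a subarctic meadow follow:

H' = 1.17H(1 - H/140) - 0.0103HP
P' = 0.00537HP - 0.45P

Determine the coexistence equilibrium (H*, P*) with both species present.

From dP/dt = 0 with P > 0: 0.00537H* = 0.45, so H* = 83.8.
Substitute into dH/dt = 0: 1.17(1 - 83.8/140) = 0.0103P*.
The bracket is 0.401, giving P* = 0.47/0.0103 = 45.6.

H* ≈ 83.8, P* ≈ 45.6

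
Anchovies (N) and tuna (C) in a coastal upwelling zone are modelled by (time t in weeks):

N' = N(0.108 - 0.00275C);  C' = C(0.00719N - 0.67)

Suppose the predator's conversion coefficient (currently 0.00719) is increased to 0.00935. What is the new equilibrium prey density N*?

N* ≈ 71.7

At the interior fixed point, setting dC/dt = 0 with C > 0 fixes N* = (predator death rate)/(NC coefficient) — independent of the other coefficients.
With the change, N* = 0.67/0.00935 = 71.7; it falls from 93.2.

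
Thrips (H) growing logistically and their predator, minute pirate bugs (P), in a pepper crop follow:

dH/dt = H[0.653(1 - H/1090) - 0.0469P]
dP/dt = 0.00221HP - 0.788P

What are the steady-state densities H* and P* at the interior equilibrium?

H* ≈ 357, P* ≈ 9.37

From dP/dt = 0 with P > 0: 0.00221H* = 0.788, so H* = 357.
Substitute into dH/dt = 0: 0.653(1 - 357/1090) = 0.0469P*.
The bracket is 0.673, giving P* = 0.439/0.0469 = 9.37.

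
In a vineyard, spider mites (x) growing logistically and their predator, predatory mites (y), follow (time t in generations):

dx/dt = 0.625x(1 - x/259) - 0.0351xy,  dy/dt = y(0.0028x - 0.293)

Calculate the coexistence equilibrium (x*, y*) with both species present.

x* ≈ 105, y* ≈ 10.6

From dy/dt = 0 with y > 0: 0.0028x* = 0.293, so x* = 105.
Substitute into dx/dt = 0: 0.625(1 - 105/259) = 0.0351y*.
The bracket is 0.596, giving y* = 0.372/0.0351 = 10.6.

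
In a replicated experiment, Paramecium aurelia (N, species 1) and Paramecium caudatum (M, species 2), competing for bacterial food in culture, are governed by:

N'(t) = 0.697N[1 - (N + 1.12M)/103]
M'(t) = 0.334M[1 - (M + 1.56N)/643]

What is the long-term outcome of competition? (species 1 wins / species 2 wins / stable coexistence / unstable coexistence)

Compare the nullcline intercepts: K1/α12 = 103/1.12 = 92 < K2 = 643; K2/α21 = 643/1.56 = 412 > K1 = 103.
Since the inequalities point opposite ways, species 2 can invade but species 1 cannot.

species 2 excludes species 1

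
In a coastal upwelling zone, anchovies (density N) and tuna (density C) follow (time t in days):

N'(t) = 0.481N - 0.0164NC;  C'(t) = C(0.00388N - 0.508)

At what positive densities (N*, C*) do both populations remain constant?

Set dC/dt = 0 with C > 0: 0.00388N - 0.508 = 0, so N* = 0.508/0.00388 = 131.
Set dN/dt = 0 with N > 0: 0.481 - 0.0164C = 0, so C* = 0.481/0.0164 = 29.3.

N* ≈ 131, C* ≈ 29.3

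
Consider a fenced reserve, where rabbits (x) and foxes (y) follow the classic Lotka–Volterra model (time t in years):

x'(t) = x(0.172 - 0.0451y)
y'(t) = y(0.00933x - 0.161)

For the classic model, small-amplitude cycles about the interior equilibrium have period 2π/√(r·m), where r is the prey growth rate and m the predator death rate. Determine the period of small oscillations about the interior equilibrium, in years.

Here r = 0.172 and m = 0.161, so r·m = 0.0277.
ω = √0.0277 = 0.166 per year, hence T = 2π/ω ≈ 37.8 years.

T ≈ 37.8 years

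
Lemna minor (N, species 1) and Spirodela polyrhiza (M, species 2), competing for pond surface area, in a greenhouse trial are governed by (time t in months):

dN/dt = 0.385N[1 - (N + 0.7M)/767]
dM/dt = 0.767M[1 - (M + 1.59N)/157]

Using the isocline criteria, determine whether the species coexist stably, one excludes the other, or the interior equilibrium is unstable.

species 1 excludes species 2

Compare the nullcline intercepts: K1/α12 = 767/0.7 = 1100 > K2 = 157; K2/α21 = 157/1.59 = 98.7 < K1 = 767.
Since the inequalities point opposite ways, species 1 can invade but species 2 cannot.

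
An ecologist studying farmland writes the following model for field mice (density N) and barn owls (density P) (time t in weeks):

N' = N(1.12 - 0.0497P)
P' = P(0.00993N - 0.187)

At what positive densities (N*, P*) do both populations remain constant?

Set dP/dt = 0 with P > 0: 0.00993N - 0.187 = 0, so N* = 0.187/0.00993 = 18.8.
Set dN/dt = 0 with N > 0: 1.12 - 0.0497P = 0, so P* = 1.12/0.0497 = 22.5.

N* ≈ 18.8, P* ≈ 22.5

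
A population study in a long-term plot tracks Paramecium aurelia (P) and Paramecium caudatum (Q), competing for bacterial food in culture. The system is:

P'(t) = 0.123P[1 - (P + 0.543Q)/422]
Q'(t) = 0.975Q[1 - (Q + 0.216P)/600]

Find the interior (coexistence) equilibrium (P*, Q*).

P* ≈ 109, Q* ≈ 576

Setting both brackets to zero gives the nullclines P + 0.543Q = 422 and 0.216P + Q = 600.
Substituting Q = 600 - 0.216P into the first: P(1 - 0.543·0.216) = 422 - 0.543·600.
So P* = 96.2/0.883 = 109, and then Q* = 600 - 0.216·109 = 576.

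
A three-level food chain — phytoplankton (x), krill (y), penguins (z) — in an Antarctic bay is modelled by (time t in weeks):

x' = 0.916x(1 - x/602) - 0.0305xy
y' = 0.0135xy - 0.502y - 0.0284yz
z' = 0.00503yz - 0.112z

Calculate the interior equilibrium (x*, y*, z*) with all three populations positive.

x* ≈ 156, y* ≈ 22.3, z* ≈ 56.3

From dz/dt = 0: 0.00503y* = 0.112, so y* = 22.3.
From dx/dt = 0: 0.916(1 - x*/602) = 0.0305·22.3, giving x* = 602·(1 - 0.741) = 156.
From dy/dt = 0: 0.0135·156 - 0.502 = 0.0284z*, so z* = 1.6/0.0284 = 56.3.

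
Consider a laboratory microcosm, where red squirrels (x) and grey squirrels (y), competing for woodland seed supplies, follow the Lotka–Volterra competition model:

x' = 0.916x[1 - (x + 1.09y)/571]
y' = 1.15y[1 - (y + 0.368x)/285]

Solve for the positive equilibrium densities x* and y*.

Setting both brackets to zero gives the nullclines x + 1.09y = 571 and 0.368x + y = 285.
Substituting y = 285 - 0.368x into the first: x(1 - 1.09·0.368) = 571 - 1.09·285.
So x* = 260/0.599 = 435, and then y* = 285 - 0.368·435 = 125.

x* ≈ 435, y* ≈ 125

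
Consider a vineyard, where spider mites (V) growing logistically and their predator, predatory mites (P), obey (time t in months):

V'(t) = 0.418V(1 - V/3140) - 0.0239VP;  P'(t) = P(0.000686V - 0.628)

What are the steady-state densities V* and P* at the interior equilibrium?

V* ≈ 915, P* ≈ 12.4

From dP/dt = 0 with P > 0: 0.000686V* = 0.628, so V* = 915.
Substitute into dV/dt = 0: 0.418(1 - 915/3140) = 0.0239P*.
The bracket is 0.708, giving P* = 0.296/0.0239 = 12.4.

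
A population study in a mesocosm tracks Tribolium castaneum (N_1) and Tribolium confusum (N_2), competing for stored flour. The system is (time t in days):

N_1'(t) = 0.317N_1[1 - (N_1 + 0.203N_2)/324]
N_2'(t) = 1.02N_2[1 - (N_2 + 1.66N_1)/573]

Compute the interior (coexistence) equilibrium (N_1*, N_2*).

N_1* ≈ 313, N_2* ≈ 53

Setting both brackets to zero gives the nullclines N_1 + 0.203N_2 = 324 and 1.66N_1 + N_2 = 573.
Substituting N_2 = 573 - 1.66N_1 into the first: N_1(1 - 0.203·1.66) = 324 - 0.203·573.
So N_1* = 208/0.663 = 313, and then N_2* = 573 - 1.66·313 = 53.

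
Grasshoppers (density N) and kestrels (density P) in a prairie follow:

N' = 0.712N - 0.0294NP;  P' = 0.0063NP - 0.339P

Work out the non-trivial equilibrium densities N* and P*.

Set dP/dt = 0 with P > 0: 0.0063N - 0.339 = 0, so N* = 0.339/0.0063 = 53.8.
Set dN/dt = 0 with N > 0: 0.712 - 0.0294P = 0, so P* = 0.712/0.0294 = 24.2.

N* ≈ 53.8, P* ≈ 24.2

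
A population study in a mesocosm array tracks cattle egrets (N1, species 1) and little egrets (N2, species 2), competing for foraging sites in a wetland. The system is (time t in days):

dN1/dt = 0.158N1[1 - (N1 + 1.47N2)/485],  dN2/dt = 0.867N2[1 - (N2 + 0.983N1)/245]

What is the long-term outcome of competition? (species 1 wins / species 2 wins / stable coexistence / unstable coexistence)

species 1 excludes species 2

Compare the nullcline intercepts: K1/α12 = 485/1.47 = 330 > K2 = 245; K2/α21 = 245/0.983 = 249 < K1 = 485.
Since the inequalities point opposite ways, species 1 can invade but species 2 cannot.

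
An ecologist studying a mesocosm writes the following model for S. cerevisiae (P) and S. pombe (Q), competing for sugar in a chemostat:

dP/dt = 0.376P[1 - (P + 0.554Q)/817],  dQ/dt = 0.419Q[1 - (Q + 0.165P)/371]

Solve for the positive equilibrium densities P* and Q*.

P* ≈ 673, Q* ≈ 260

Setting both brackets to zero gives the nullclines P + 0.554Q = 817 and 0.165P + Q = 371.
Substituting Q = 371 - 0.165P into the first: P(1 - 0.554·0.165) = 817 - 0.554·371.
So P* = 611/0.909 = 673, and then Q* = 371 - 0.165·673 = 260.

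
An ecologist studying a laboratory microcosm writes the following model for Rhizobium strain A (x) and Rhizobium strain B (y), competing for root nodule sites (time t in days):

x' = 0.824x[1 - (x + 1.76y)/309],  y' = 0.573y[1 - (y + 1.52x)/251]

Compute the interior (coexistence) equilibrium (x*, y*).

Setting both brackets to zero gives the nullclines x + 1.76y = 309 and 1.52x + y = 251.
Substituting y = 251 - 1.52x into the first: x(1 - 1.76·1.52) = 309 - 1.76·251.
So x* = -133/-1.68 = 79.3, and then y* = 251 - 1.52·79.3 = 131.

x* ≈ 79.3, y* ≈ 131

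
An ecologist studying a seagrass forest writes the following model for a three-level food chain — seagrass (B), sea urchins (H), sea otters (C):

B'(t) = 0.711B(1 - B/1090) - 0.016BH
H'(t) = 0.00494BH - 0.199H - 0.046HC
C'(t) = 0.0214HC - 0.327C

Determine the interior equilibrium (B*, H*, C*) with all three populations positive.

From dC/dt = 0: 0.0214H* = 0.327, so H* = 15.3.
From dB/dt = 0: 0.711(1 - B*/1090) = 0.016·15.3, giving B* = 1090·(1 - 0.344) = 715.
From dH/dt = 0: 0.00494·715 - 0.199 = 0.046C*, so C* = 3.33/0.046 = 72.5.

B* ≈ 715, H* ≈ 15.3, C* ≈ 72.5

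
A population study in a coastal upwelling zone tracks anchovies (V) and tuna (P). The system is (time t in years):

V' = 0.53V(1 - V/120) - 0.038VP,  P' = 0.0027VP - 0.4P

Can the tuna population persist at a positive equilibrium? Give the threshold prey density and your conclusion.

The predator equation gives dP/dt > 0 only when V > 0.4/0.0027 = 148.
Without the predator, V → K = 120. Since 120 < 148, the predator cannot invade.

Threshold V = 148; K < 148, so no, the predator goes extinct.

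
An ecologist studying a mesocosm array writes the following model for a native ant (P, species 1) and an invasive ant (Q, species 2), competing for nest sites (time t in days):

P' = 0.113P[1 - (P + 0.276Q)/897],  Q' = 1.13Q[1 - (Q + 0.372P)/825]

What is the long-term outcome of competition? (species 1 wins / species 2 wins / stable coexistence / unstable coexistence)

Compare the nullcline intercepts: K1/α12 = 897/0.276 = 3250 > K2 = 825; K2/α21 = 825/0.372 = 2220 > K1 = 897.
Since both inequalities hold, each species can invade when rare, so the interior equilibrium is stable.

stable coexistence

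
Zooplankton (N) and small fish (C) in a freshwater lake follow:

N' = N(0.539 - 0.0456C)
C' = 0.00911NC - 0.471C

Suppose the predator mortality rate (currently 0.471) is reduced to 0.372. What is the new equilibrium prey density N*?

At the interior fixed point, setting dC/dt = 0 with C > 0 fixes N* = (predator death rate)/(NC coefficient) — independent of the other coefficients.
With the change, N* = 0.372/0.00911 = 40.8; it falls from 51.7.

N* ≈ 40.8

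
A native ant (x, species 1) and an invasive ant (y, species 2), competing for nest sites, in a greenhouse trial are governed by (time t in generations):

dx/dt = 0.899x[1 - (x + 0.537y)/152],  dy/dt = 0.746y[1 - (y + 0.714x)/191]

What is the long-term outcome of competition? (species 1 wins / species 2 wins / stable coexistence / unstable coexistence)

stable coexistence

Compare the nullcline intercepts: K1/α12 = 152/0.537 = 283 > K2 = 191; K2/α21 = 191/0.714 = 268 > K1 = 152.
Since both inequalities hold, each species can invade when rare, so the interior equilibrium is stable.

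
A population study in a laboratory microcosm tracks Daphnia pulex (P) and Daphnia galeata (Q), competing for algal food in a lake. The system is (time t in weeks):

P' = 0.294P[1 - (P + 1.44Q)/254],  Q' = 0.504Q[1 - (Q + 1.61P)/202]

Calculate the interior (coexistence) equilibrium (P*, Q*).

P* ≈ 28, Q* ≈ 157

Setting both brackets to zero gives the nullclines P + 1.44Q = 254 and 1.61P + Q = 202.
Substituting Q = 202 - 1.61P into the first: P(1 - 1.44·1.61) = 254 - 1.44·202.
So P* = -36.9/-1.32 = 28, and then Q* = 202 - 1.61·28 = 157.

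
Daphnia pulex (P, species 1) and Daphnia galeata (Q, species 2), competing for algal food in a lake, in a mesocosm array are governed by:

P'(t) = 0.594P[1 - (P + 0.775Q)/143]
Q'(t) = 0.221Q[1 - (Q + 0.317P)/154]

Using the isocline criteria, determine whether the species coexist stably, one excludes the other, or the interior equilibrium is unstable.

stable coexistence

Compare the nullcline intercepts: K1/α12 = 143/0.775 = 185 > K2 = 154; K2/α21 = 154/0.317 = 486 > K1 = 143.
Since both inequalities hold, each species can invade when rare, so the interior equilibrium is stable.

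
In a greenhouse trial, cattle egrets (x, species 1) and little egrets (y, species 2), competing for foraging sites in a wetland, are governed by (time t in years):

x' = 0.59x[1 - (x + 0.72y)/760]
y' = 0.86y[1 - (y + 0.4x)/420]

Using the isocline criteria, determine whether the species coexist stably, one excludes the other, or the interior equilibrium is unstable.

Compare the nullcline intercepts: K1/α12 = 760/0.72 = 1060 > K2 = 420; K2/α21 = 420/0.4 = 1050 > K1 = 760.
Since both inequalities hold, each species can invade when rare, so the interior equilibrium is stable.

stable coexistence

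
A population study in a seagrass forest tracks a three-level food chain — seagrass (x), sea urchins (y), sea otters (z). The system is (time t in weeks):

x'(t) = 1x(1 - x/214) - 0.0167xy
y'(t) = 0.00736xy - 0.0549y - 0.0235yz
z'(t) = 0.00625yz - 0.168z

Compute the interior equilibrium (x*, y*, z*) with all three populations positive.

From dz/dt = 0: 0.00625y* = 0.168, so y* = 26.9.
From dx/dt = 0: 1(1 - x*/214) = 0.0167·26.9, giving x* = 214·(1 - 0.449) = 118.
From dy/dt = 0: 0.00736·118 - 0.0549 = 0.0235z*, so z* = 0.813/0.0235 = 34.6.

x* ≈ 118, y* ≈ 26.9, z* ≈ 34.6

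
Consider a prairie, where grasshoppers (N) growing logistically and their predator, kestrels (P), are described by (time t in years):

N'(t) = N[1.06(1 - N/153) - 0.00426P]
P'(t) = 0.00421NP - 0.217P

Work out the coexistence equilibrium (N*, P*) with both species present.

From dP/dt = 0 with P > 0: 0.00421N* = 0.217, so N* = 51.5.
Substitute into dN/dt = 0: 1.06(1 - 51.5/153) = 0.00426P*.
The bracket is 0.663, giving P* = 0.703/0.00426 = 165.

N* ≈ 51.5, P* ≈ 165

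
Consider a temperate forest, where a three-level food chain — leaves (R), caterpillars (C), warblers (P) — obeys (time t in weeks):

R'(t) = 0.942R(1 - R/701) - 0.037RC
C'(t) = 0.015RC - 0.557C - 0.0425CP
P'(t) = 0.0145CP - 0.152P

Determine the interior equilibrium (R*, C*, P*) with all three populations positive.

From dP/dt = 0: 0.0145C* = 0.152, so C* = 10.5.
From dR/dt = 0: 0.942(1 - R*/701) = 0.037·10.5, giving R* = 701·(1 - 0.412) = 412.
From dC/dt = 0: 0.015·412 - 0.557 = 0.0425P*, so P* = 5.63/0.0425 = 132.

R* ≈ 412, C* ≈ 10.5, P* ≈ 132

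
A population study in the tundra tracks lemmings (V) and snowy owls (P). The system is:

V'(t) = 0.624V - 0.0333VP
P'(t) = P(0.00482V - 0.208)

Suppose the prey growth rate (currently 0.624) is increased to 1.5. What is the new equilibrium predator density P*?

P* ≈ 45

At the interior fixed point, setting dV/dt = 0 with V > 0 fixes P* = (prey growth rate)/(VP coefficient) — independent of the other coefficients.
With the change, P* = 1.5/0.0333 = 45; it rises from 18.7.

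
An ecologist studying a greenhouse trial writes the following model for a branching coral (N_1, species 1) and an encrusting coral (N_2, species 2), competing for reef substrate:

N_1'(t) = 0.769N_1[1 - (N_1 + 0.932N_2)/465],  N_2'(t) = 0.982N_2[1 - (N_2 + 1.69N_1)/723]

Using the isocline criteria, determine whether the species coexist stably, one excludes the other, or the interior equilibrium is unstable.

unstable coexistence (outcome depends on initial conditions)

Compare the nullcline intercepts: K1/α12 = 465/0.932 = 499 < K2 = 723; K2/α21 = 723/1.69 = 428 < K1 = 465.
Since both are reversed, neither can invade when rare; the interior point is a saddle.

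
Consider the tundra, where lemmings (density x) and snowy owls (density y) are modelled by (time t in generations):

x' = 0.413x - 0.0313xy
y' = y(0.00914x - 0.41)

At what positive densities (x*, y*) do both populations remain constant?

Set dy/dt = 0 with y > 0: 0.00914x - 0.41 = 0, so x* = 0.41/0.00914 = 44.9.
Set dx/dt = 0 with x > 0: 0.413 - 0.0313y = 0, so y* = 0.413/0.0313 = 13.2.

x* ≈ 44.9, y* ≈ 13.2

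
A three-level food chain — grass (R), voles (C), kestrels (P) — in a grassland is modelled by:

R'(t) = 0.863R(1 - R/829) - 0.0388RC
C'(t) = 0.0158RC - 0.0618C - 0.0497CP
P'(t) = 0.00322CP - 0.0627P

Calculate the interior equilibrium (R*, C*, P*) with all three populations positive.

R* ≈ 103, C* ≈ 19.5, P* ≈ 31.6

From dP/dt = 0: 0.00322C* = 0.0627, so C* = 19.5.
From dR/dt = 0: 0.863(1 - R*/829) = 0.0388·19.5, giving R* = 829·(1 - 0.875) = 103.
From dC/dt = 0: 0.0158·103 - 0.0618 = 0.0497P*, so P* = 1.57/0.0497 = 31.6.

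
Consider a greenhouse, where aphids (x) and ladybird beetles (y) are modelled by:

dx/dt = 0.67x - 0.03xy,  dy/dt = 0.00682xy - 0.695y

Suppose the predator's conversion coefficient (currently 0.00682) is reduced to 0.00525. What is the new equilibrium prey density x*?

x* ≈ 132

At the interior fixed point, setting dy/dt = 0 with y > 0 fixes x* = (predator death rate)/(xy coefficient) — independent of the other coefficients.
With the change, x* = 0.695/0.00525 = 132; it rises from 102.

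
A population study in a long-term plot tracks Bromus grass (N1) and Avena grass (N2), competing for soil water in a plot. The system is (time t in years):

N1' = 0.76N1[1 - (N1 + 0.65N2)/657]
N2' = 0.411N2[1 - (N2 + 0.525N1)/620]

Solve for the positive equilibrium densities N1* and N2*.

Setting both brackets to zero gives the nullclines N1 + 0.65N2 = 657 and 0.525N1 + N2 = 620.
Substituting N2 = 620 - 0.525N1 into the first: N1(1 - 0.65·0.525) = 657 - 0.65·620.
So N1* = 254/0.659 = 386, and then N2* = 620 - 0.525·386 = 418.

N1* ≈ 386, N2* ≈ 418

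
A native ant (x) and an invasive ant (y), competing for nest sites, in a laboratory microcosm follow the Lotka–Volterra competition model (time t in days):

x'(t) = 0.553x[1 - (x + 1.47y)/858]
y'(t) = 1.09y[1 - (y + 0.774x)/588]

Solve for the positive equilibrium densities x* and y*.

Setting both brackets to zero gives the nullclines x + 1.47y = 858 and 0.774x + y = 588.
Substituting y = 588 - 0.774x into the first: x(1 - 1.47·0.774) = 858 - 1.47·588.
So x* = -6.36/-0.138 = 46.2, and then y* = 588 - 0.774·46.2 = 552.

x* ≈ 46.2, y* ≈ 552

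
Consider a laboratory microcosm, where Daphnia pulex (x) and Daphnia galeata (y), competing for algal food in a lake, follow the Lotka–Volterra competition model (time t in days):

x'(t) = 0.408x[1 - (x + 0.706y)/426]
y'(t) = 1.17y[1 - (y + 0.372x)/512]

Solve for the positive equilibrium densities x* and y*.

x* ≈ 87.5, y* ≈ 479

Setting both brackets to zero gives the nullclines x + 0.706y = 426 and 0.372x + y = 512.
Substituting y = 512 - 0.372x into the first: x(1 - 0.706·0.372) = 426 - 0.706·512.
So x* = 64.5/0.737 = 87.5, and then y* = 512 - 0.372·87.5 = 479.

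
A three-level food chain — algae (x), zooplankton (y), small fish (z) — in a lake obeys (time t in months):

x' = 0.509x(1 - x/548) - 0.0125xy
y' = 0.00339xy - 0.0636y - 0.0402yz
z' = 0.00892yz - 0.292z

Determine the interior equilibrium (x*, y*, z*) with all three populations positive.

From dz/dt = 0: 0.00892y* = 0.292, so y* = 32.7.
From dx/dt = 0: 0.509(1 - x*/548) = 0.0125·32.7, giving x* = 548·(1 - 0.804) = 107.
From dy/dt = 0: 0.00339·107 - 0.0636 = 0.0402z*, so z* = 0.301/0.0402 = 7.48.

x* ≈ 107, y* ≈ 32.7, z* ≈ 7.48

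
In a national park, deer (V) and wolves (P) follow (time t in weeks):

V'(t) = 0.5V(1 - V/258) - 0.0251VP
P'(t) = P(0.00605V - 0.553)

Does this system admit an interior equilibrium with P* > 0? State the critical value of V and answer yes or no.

The predator equation gives dP/dt > 0 only when V > 0.553/0.00605 = 91.4.
Without the predator, V → K = 258. Since 258 > 91.4, the predator can invade and persist.

Threshold V = 91.4; K > 91.4, so yes, the predator persists.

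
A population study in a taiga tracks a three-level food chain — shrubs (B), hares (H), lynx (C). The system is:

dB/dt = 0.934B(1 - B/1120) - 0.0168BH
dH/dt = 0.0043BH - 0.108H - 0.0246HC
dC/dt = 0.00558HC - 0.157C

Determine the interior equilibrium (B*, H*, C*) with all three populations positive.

B* ≈ 553, H* ≈ 28.1, C* ≈ 92.3

From dC/dt = 0: 0.00558H* = 0.157, so H* = 28.1.
From dB/dt = 0: 0.934(1 - B*/1120) = 0.0168·28.1, giving B* = 1120·(1 - 0.506) = 553.
From dH/dt = 0: 0.0043·553 - 0.108 = 0.0246C*, so C* = 2.27/0.0246 = 92.3.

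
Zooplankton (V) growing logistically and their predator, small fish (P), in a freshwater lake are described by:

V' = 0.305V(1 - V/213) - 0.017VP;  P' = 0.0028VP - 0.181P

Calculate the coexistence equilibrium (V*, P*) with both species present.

V* ≈ 64.6, P* ≈ 12.5

From dP/dt = 0 with P > 0: 0.0028V* = 0.181, so V* = 64.6.
Substitute into dV/dt = 0: 0.305(1 - 64.6/213) = 0.017P*.
The bracket is 0.697, giving P* = 0.212/0.017 = 12.5.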